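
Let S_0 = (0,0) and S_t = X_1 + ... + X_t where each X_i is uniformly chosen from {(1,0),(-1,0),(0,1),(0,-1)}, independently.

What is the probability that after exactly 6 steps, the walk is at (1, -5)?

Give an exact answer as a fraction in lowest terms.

Answer: 3/2048

Derivation:
Let h be the number of horizontal steps (so 6-h are vertical). To end at (1,-5) need (h+1)/2 right-steps and ((6-h)-5)/2 up-steps.
Sum over h with 1 ≤ h ≤ 1, h ≡ 1 (mod 2), 6-h ≡ 1 (mod 2):
h=1: C(6,1)·C(1,1)·C(5,0) = 6·1·1 = 6
Total favorable: 6
Total paths: 4^6 = 4096
P = 6/4096 = 3/2048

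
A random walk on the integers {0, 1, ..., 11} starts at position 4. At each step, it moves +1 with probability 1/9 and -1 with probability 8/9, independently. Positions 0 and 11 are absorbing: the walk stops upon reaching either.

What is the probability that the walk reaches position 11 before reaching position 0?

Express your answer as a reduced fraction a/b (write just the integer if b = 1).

Biased walk: p = 1/9, q = 8/9, r = q/p = 8
Gambler's ruin: P(hit 11 before 0 | start at 4) = (1 - r^a)/(1 - r^N)
r^4 = 4096; r^11 = 8589934592
P = (1 - 4096) / (1 - 8589934592) = -4095 / -8589934591 = 585/1227133513

Answer: 585/1227133513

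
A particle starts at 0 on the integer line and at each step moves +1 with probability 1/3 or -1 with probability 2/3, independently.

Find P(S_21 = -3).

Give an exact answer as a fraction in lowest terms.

Answer: 1203937280/10460353203

Derivation:
To reach position -3 after 21 steps: need 9 steps of +1 and 12 steps of -1.
Number of such sequences: C(21,9) = 293930
Each has probability (1/3)^9 · (2/3)^12 = 4096/10460353203
P = 293930 · 4096/10460353203 = 1203937280/10460353203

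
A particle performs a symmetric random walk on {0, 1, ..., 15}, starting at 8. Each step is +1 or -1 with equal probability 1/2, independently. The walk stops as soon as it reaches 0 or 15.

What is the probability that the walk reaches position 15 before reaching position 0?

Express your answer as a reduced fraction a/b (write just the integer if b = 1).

Symmetric walk (p = 1/2): the harmonic-function argument gives P(hit 15 before 0 | start at 8) = a/N.
P = 8/15 = 8/15

Answer: 8/15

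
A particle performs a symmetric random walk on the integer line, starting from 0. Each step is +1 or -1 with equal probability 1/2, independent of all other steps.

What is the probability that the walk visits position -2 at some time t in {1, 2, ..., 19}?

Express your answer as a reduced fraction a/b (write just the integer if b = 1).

Answer: 84883/131072

Derivation:
Count via complement. Let g(t,s) = #length-t paths at position s with S_1..S_t all ≠ -2.
g(t,s) = g(t-1,s-1) + g(t-1,s+1) for s ≠ -2; g(t,-2) = 0.
t=0: g(0,0)=1
t=1: g(1,-1)=1 g(1,1)=1
t=2: g(2,0)=2 g(2,2)=1
t=3: g(3,-1)=2 g(3,1)=3 g(3,3)=1
t=4: g(4,0)=5 g(4,2)=4 g(4,4)=1
t=5: g(5,-1)=5 g(5,1)=9 g(5,3)=5 g(5,5)=1
t=6: g(6,0)=14 g(6,2)=14 g(6,4)=6 g(6,6)=1
t=7: g(7,-1)=14 g(7,1)=28 g(7,3)=20 g(7,5)=7 g(7,7)=1
t=8: g(8,0)=42 g(8,2)=48 g(8,4)=27 g(8,6)=8 g(8,8)=1
t=9: g(9,-1)=42 g(9,1)=90 g(9,3)=75 g(9,5)=35 g(9,7)=9 g(9,9)=1
t=10: g(10,0)=132 g(10,2)=165 g(10,4)=110 g(10,6)=44 g(10,8)=10 g(10,10)=1
t=11: g(11,-1)=132 g(11,1)=297 g(11,3)=275 g(11,5)=154 g(11,7)=54 g(11,9)=11 g(11,11)=1
t=12: g(12,0)=429 g(12,2)=572 g(12,4)=429 g(12,6)=208 g(12,8)=65 g(12,10)=12 g(12,12)=1
t=13: g(13,-1)=429 g(13,1)=1001 g(13,3)=1001 g(13,5)=637 g(13,7)=273 g(13,9)=77 g(13,11)=13 g(13,13)=1
t=14: g(14,0)=1430 g(14,2)=2002 g(14,4)=1638 g(14,6)=910 g(14,8)=350 g(14,10)=90 g(14,12)=14 g(14,14)=1
t=15: g(15,-1)=1430 g(15,1)=3432 g(15,3)=3640 g(15,5)=2548 g(15,7)=1260 g(15,9)=440 g(15,11)=104 g(15,13)=15 g(15,15)=1
t=16: g(16,0)=4862 g(16,2)=7072 g(16,4)=6188 g(16,6)=3808 g(16,8)=1700 g(16,10)=544 g(16,12)=119 g(16,14)=16 g(16,16)=1
t=17: g(17,-1)=4862 g(17,1)=11934 g(17,3)=13260 g(17,5)=9996 g(17,7)=5508 g(17,9)=2244 g(17,11)=663 g(17,13)=135 g(17,15)=17 g(17,17)=1
t=18: g(18,0)=16796 g(18,2)=25194 g(18,4)=23256 g(18,6)=15504 g(18,8)=7752 g(18,10)=2907 g(18,12)=798 g(18,14)=152 g(18,16)=18 g(18,18)=1
t=19: g(19,-1)=16796 g(19,1)=41990 g(19,3)=48450 g(19,5)=38760 g(19,7)=23256 g(19,9)=10659 g(19,11)=3705 g(19,13)=950 g(19,15)=170 g(19,17)=19 g(19,19)=1
Paths never hitting -2: Σ_s g(19,s) = 184756
Paths hitting -2: 2^19 - 184756 = 339532
P = 339532/524288 = 84883/131072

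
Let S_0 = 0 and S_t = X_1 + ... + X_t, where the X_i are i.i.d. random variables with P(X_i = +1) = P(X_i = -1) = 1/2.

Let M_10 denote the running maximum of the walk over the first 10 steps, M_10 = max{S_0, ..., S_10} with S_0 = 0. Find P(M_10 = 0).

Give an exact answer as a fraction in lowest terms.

Answer: 63/256

Derivation:
Let M_10 = max(S_0,...,S_10). Use the reflection principle: for j ≥ 1, #{paths with M_10 ≥ j} = #{S_10 ≥ j} + #{S_10 ≥ j+1}.
P(M_10 ≥ 0) = 1 since S_0 = 0, so #{M_10 ≥ 0} = 1024.
#{M_10 ≥ 1} = #{S_10 ≥ 1} + #{S_10 ≥ 2} = 386 + 386 = 772.
#{M_10 = 0} = 1024 - 772 = 252.
P(M_10 = 0) = 252/1024 = 63/256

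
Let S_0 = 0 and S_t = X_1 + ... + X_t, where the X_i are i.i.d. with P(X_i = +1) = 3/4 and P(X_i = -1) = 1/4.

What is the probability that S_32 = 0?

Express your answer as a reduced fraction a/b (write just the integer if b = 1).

To be at 0 after 32 steps: need exactly 16 steps of +1 and 16 of -1.
Number of such sequences: C(32,16) = 601080390
Each has probability (3/4)^16 · (1/4)^16 = 43046721/18446744073709551616
P = 601080390 · 43046721/18446744073709551616 = 12937269923450595/9223372036854775808

Answer: 12937269923450595/9223372036854775808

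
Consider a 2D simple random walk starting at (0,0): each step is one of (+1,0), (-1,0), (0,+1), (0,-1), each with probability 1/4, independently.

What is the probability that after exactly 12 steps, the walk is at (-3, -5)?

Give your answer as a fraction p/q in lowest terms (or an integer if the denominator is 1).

Answer: 3267/1048576

Derivation:
Let h be the number of horizontal steps (so 12-h are vertical). To end at (-3,-5) need (h-3)/2 right-steps and ((12-h)-5)/2 up-steps.
Sum over h with 3 ≤ h ≤ 7, h ≡ 1 (mod 2), 12-h ≡ 1 (mod 2):
h=3: C(12,3)·C(3,0)·C(9,2) = 220·1·36 = 7920
h=5: C(12,5)·C(5,1)·C(7,1) = 792·5·7 = 27720
h=7: C(12,7)·C(7,2)·C(5,0) = 792·21·1 = 16632
Total favorable: 52272
Total paths: 4^12 = 16777216
P = 52272/16777216 = 3267/1048576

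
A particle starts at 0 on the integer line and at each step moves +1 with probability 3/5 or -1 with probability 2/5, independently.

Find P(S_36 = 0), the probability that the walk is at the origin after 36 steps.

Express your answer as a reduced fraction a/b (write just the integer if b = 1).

To be at 0 after 36 steps: need exactly 18 steps of +1 and 18 of -1.
Number of such sequences: C(36,18) = 9075135300
Each has probability (3/5)^18 · (2/5)^18 = 101559956668416/14551915228366851806640625
P = 9075135300 · 101559956668416/14551915228366851806640625 = 36866813913120497467392/582076609134674072265625

Answer: 36866813913120497467392/582076609134674072265625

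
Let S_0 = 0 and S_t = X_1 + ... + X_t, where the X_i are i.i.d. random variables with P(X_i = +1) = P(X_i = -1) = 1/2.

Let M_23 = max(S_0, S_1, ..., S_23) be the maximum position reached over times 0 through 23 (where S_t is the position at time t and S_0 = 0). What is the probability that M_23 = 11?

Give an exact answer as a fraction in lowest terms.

Let M_23 = max(S_0,...,S_23). Use the reflection principle: for j ≥ 1, #{paths with M_23 ≥ j} = #{S_23 ≥ j} + #{S_23 ≥ j+1}.
By reflection, #{M_23 ≥ 11} = #{S_23 ≥ 11} + #{S_23 ≥ 12} = 145499 + 44552 = 190051.
#{M_23 ≥ 12} = #{S_23 ≥ 12} + #{S_23 ≥ 13} = 44552 + 44552 = 89104.
#{M_23 = 11} = 190051 - 89104 = 100947.
P(M_23 = 11) = 100947/8388608 = 100947/8388608

Answer: 100947/8388608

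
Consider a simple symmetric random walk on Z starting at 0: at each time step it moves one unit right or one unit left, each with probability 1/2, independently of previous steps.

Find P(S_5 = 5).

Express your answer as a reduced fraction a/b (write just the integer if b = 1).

Answer: 1/32

Derivation:
To reach position 5 after 5 steps: need 5 steps of +1 and 0 of -1.
Favorable paths: C(5,5) = 1
Total paths: 2^5 = 32
P = 1/32 = 1/32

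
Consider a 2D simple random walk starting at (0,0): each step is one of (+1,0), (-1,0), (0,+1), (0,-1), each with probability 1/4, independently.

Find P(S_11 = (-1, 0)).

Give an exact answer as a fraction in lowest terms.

Let h be the number of horizontal steps (so 11-h are vertical). To end at (-1,0) need (h-1)/2 right-steps and ((11-h)+0)/2 up-steps.
Sum over h with 1 ≤ h ≤ 11, h ≡ 1 (mod 2), 11-h ≡ 0 (mod 2):
h=1: C(11,1)·C(1,0)·C(10,5) = 11·1·252 = 2772
h=3: C(11,3)·C(3,1)·C(8,4) = 165·3·70 = 34650
h=5: C(11,5)·C(5,2)·C(6,3) = 462·10·20 = 92400
h=7: C(11,7)·C(7,3)·C(4,2) = 330·35·6 = 69300
h=9: C(11,9)·C(9,4)·C(2,1) = 55·126·2 = 13860
h=11: C(11,11)·C(11,5)·C(0,0) = 1·462·1 = 462
Total favorable: 213444
Total paths: 4^11 = 4194304
P = 213444/4194304 = 53361/1048576

Answer: 53361/1048576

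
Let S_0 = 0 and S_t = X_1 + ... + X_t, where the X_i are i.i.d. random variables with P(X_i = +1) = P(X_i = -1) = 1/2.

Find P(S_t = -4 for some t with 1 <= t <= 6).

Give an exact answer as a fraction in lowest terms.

Answer: 1/8

Derivation:
Count via complement. Let g(t,s) = #length-t paths at position s with S_1..S_t all ≠ -4.
g(t,s) = g(t-1,s-1) + g(t-1,s+1) for s ≠ -4; g(t,-4) = 0.
t=0: g(0,0)=1
t=1: g(1,-1)=1 g(1,1)=1
t=2: g(2,-2)=1 g(2,0)=2 g(2,2)=1
t=3: g(3,-3)=1 g(3,-1)=3 g(3,1)=3 g(3,3)=1
t=4: g(4,-2)=4 g(4,0)=6 g(4,2)=4 g(4,4)=1
t=5: g(5,-3)=4 g(5,-1)=10 g(5,1)=10 g(5,3)=5 g(5,5)=1
t=6: g(6,-2)=14 g(6,0)=20 g(6,2)=15 g(6,4)=6 g(6,6)=1
Paths never hitting -4: Σ_s g(6,s) = 56
Paths hitting -4: 2^6 - 56 = 8
P = 8/64 = 1/8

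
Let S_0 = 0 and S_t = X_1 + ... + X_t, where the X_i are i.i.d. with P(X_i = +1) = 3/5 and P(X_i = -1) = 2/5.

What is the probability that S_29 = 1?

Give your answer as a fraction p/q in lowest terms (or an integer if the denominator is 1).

To reach position 1 after 29 steps: need 15 steps of +1 and 14 steps of -1.
Number of such sequences: C(29,15) = 77558760
Each has probability (3/5)^15 · (2/5)^14 = 235092492288/186264514923095703125
P = 77558760 · 235092492288/186264514923095703125 = 3646696437433368576/37252902984619140625

Answer: 3646696437433368576/37252902984619140625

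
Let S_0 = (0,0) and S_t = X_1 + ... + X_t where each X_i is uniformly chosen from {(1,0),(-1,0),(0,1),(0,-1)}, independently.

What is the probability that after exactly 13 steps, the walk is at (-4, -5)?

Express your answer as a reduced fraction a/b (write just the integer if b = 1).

Let h be the number of horizontal steps (so 13-h are vertical). To end at (-4,-5) need (h-4)/2 right-steps and ((13-h)-5)/2 up-steps.
Sum over h with 4 ≤ h ≤ 8, h ≡ 0 (mod 2), 13-h ≡ 1 (mod 2):
h=4: C(13,4)·C(4,0)·C(9,2) = 715·1·36 = 25740
h=6: C(13,6)·C(6,1)·C(7,1) = 1716·6·7 = 72072
h=8: C(13,8)·C(8,2)·C(5,0) = 1287·28·1 = 36036
Total favorable: 133848
Total paths: 4^13 = 67108864
P = 133848/67108864 = 16731/8388608

Answer: 16731/8388608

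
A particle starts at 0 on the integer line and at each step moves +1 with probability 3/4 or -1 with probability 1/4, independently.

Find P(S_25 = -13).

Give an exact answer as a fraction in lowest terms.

Answer: 32276475/281474976710656

Derivation:
To reach position -13 after 25 steps: need 6 steps of +1 and 19 steps of -1.
Number of such sequences: C(25,6) = 177100
Each has probability (3/4)^6 · (1/4)^19 = 729/1125899906842624
P = 177100 · 729/1125899906842624 = 32276475/281474976710656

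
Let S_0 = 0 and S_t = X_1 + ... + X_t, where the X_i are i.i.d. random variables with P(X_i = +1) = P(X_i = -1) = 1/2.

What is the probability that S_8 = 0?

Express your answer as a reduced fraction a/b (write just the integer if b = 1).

To return to 0 after 8 steps: need exactly 4 steps of +1 and 4 of -1.
Favorable paths: C(8,4) = 70
Total paths: 2^8 = 256
P = 70/256 = 35/128

Answer: 35/128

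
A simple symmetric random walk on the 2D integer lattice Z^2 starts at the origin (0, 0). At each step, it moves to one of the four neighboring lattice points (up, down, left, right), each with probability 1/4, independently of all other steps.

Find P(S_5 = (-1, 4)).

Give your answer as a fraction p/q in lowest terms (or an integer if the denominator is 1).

Let h be the number of horizontal steps (so 5-h are vertical). To end at (-1,4) need (h-1)/2 right-steps and ((5-h)+4)/2 up-steps.
Sum over h with 1 ≤ h ≤ 1, h ≡ 1 (mod 2), 5-h ≡ 0 (mod 2):
h=1: C(5,1)·C(1,0)·C(4,4) = 5·1·1 = 5
Total favorable: 5
Total paths: 4^5 = 1024
P = 5/1024 = 5/1024

Answer: 5/1024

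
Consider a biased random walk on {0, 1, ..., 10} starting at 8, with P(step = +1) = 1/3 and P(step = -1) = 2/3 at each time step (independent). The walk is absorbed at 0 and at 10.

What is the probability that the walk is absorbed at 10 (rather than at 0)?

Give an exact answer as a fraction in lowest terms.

Biased walk: p = 1/3, q = 2/3, r = q/p = 2
Gambler's ruin: P(hit 10 before 0 | start at 8) = (1 - r^a)/(1 - r^N)
r^8 = 256; r^10 = 1024
P = (1 - 256) / (1 - 1024) = -255 / -1023 = 85/341

Answer: 85/341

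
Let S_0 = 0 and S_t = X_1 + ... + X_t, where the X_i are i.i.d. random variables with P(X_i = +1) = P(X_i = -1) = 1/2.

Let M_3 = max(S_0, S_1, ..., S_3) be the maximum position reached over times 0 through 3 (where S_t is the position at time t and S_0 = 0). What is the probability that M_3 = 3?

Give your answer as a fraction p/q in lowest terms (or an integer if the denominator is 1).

Answer: 1/8

Derivation:
Let M_3 = max(S_0,...,S_3). Use the reflection principle: for j ≥ 1, #{paths with M_3 ≥ j} = #{S_3 ≥ j} + #{S_3 ≥ j+1}.
By reflection, #{M_3 ≥ 3} = #{S_3 ≥ 3} + #{S_3 ≥ 4} = 1 + 0 = 1.
#{M_3 ≥ 4} = #{S_3 ≥ 4} + #{S_3 ≥ 5} = 0 + 0 = 0.
#{M_3 = 3} = 1 - 0 = 1.
P(M_3 = 3) = 1/8 = 1/8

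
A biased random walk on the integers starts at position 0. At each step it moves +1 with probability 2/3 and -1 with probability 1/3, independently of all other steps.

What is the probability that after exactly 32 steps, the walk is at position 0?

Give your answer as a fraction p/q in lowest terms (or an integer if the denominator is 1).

Answer: 4376933826560/205891132094649

Derivation:
To be at 0 after 32 steps: need exactly 16 steps of +1 and 16 of -1.
Number of such sequences: C(32,16) = 601080390
Each has probability (2/3)^16 · (1/3)^16 = 65536/1853020188851841
P = 601080390 · 65536/1853020188851841 = 4376933826560/205891132094649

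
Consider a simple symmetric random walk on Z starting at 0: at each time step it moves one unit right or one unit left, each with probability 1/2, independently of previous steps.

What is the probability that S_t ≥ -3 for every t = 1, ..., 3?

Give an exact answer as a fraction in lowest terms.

Let f(t,s) = #length-t paths at position s with S_1..S_t all ≥ -3.
f(t,s) = f(t-1,s-1) + f(t-1,s+1) for s ≥ -3; f(t,s) = 0 for s < -3.
t=0: f(0,0)=1
t=1: f(1,-1)=1 f(1,1)=1
t=2: f(2,-2)=1 f(2,0)=2 f(2,2)=1
t=3: f(3,-3)=1 f(3,-1)=3 f(3,1)=3 f(3,3)=1
Σ_s f(3,s) = 8
P = 8/8 = 1

Answer: 1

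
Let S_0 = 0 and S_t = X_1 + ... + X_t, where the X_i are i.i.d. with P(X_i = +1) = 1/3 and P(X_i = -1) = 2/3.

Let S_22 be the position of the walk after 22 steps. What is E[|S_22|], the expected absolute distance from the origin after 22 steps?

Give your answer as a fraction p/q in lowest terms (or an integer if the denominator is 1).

S_22 takes values m ≡ 0 (mod 2) with |m| ≤ 22; P(S_22=m) = C(22,(22+m)/2) · (1/3)^((22+m)/2) · (2/3)^((22-m)/2).
Distribution: P(S=-22)=4194304/31381059609, P(S=-20)=46137344/31381059609, P(S=-18)=80740352/10460353203, P(S=-16)=807403520/31381059609, P(S=-14)=1917583360/31381059609, P(S=-12)=383516672/3486784401, P(S=-10)=1629945856/10460353203, P(S=-8)=1862795264/10460353203, P(S=-6)=582123520/3486784401, P(S=-4)=4074864640/31381059609, P(S=-2)=2648662016/31381059609, P(S=0)=481574912/10460353203, P(S=2)=662165504/31381059609, P(S=4)=254679040/31381059609, P(S=6)=9095680/3486784401, P(S=8)=7276544/10460353203, P(S=10)=1591744/10460353203, P(S=12)=93632/3486784401, P(S=14)=117040/31381059609, P(S=16)=12320/31381059609, P(S=18)=308/10460353203, P(S=20)=44/31381059609, P(S=22)=1/31381059609
E[|S_22|] = Σ_m |m|·P(S_22=m) = 236264907934/31381059609

Answer: 236264907934/31381059609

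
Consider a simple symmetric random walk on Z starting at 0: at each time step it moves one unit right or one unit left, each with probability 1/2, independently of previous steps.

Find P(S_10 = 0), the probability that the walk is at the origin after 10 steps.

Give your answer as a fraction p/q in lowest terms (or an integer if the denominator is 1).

To return to 0 after 10 steps: need exactly 5 steps of +1 and 5 of -1.
Favorable paths: C(10,5) = 252
Total paths: 2^10 = 1024
P = 252/1024 = 63/256

Answer: 63/256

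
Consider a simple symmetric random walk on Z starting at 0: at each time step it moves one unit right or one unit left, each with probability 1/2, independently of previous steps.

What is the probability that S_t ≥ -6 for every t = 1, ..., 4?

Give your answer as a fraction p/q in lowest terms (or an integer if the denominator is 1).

Answer: 1

Derivation:
Let f(t,s) = #length-t paths at position s with S_1..S_t all ≥ -6.
f(t,s) = f(t-1,s-1) + f(t-1,s+1) for s ≥ -6; f(t,s) = 0 for s < -6.
t=0: f(0,0)=1
t=1: f(1,-1)=1 f(1,1)=1
t=2: f(2,-2)=1 f(2,0)=2 f(2,2)=1
t=3: f(3,-3)=1 f(3,-1)=3 f(3,1)=3 f(3,3)=1
t=4: f(4,-4)=1 f(4,-2)=4 f(4,0)=6 f(4,2)=4 f(4,4)=1
Σ_s f(4,s) = 16
P = 16/16 = 1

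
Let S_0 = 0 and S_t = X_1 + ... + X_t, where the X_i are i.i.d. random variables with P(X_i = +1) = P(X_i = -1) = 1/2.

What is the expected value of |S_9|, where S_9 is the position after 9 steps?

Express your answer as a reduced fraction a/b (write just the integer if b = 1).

Answer: 315/128

Derivation:
S_9 takes values m ≡ 1 (mod 2) with |m| ≤ 9; P(S_9=m) = C(9,(9+m)/2)/2^9.
Total paths: 2^9 = 512
Distribution: P(S=-9)=1/512, P(S=-7)=9/512, P(S=-5)=36/512, P(S=-3)=84/512, P(S=-1)=126/512, P(S=1)=126/512, P(S=3)=84/512, P(S=5)=36/512, P(S=7)=9/512, P(S=9)=1/512
E[|S_9|] = Σ_m |m|·P(S_9=m) = 1260/512 = 315/128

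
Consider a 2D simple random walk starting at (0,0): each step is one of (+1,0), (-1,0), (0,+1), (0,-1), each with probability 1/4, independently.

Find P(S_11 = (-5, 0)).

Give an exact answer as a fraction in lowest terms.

Answer: 27225/4194304

Derivation:
Let h be the number of horizontal steps (so 11-h are vertical). To end at (-5,0) need (h-5)/2 right-steps and ((11-h)+0)/2 up-steps.
Sum over h with 5 ≤ h ≤ 11, h ≡ 1 (mod 2), 11-h ≡ 0 (mod 2):
h=5: C(11,5)·C(5,0)·C(6,3) = 462·1·20 = 9240
h=7: C(11,7)·C(7,1)·C(4,2) = 330·7·6 = 13860
h=9: C(11,9)·C(9,2)·C(2,1) = 55·36·2 = 3960
h=11: C(11,11)·C(11,3)·C(0,0) = 1·165·1 = 165
Total favorable: 27225
Total paths: 4^11 = 4194304
P = 27225/4194304 = 27225/4194304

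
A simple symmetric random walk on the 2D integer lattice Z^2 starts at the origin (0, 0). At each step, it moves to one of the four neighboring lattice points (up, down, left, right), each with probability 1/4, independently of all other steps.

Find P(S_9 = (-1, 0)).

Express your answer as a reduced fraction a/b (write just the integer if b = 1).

Answer: 3969/65536

Derivation:
Let h be the number of horizontal steps (so 9-h are vertical). To end at (-1,0) need (h-1)/2 right-steps and ((9-h)+0)/2 up-steps.
Sum over h with 1 ≤ h ≤ 9, h ≡ 1 (mod 2), 9-h ≡ 0 (mod 2):
h=1: C(9,1)·C(1,0)·C(8,4) = 9·1·70 = 630
h=3: C(9,3)·C(3,1)·C(6,3) = 84·3·20 = 5040
h=5: C(9,5)·C(5,2)·C(4,2) = 126·10·6 = 7560
h=7: C(9,7)·C(7,3)·C(2,1) = 36·35·2 = 2520
h=9: C(9,9)·C(9,4)·C(0,0) = 1·126·1 = 126
Total favorable: 15876
Total paths: 4^9 = 262144
P = 15876/262144 = 3969/65536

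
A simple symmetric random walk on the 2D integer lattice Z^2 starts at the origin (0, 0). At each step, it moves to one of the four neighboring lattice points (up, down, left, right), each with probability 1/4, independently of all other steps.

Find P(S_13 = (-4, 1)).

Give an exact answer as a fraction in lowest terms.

Answer: 920205/67108864

Derivation:
Let h be the number of horizontal steps (so 13-h are vertical). To end at (-4,1) need (h-4)/2 right-steps and ((13-h)+1)/2 up-steps.
Sum over h with 4 ≤ h ≤ 12, h ≡ 0 (mod 2), 13-h ≡ 1 (mod 2):
h=4: C(13,4)·C(4,0)·C(9,5) = 715·1·126 = 90090
h=6: C(13,6)·C(6,1)·C(7,4) = 1716·6·35 = 360360
h=8: C(13,8)·C(8,2)·C(5,3) = 1287·28·10 = 360360
h=10: C(13,10)·C(10,3)·C(3,2) = 286·120·3 = 102960
h=12: C(13,12)·C(12,4)·C(1,1) = 13·495·1 = 6435
Total favorable: 920205
Total paths: 4^13 = 67108864
P = 920205/67108864 = 920205/67108864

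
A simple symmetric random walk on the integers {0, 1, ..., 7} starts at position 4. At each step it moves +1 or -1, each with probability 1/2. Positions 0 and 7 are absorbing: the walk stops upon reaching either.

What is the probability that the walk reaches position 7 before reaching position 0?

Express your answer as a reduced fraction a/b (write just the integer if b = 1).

Answer: 4/7

Derivation:
Symmetric walk (p = 1/2): the harmonic-function argument gives P(hit 7 before 0 | start at 4) = a/N.
P = 4/7 = 4/7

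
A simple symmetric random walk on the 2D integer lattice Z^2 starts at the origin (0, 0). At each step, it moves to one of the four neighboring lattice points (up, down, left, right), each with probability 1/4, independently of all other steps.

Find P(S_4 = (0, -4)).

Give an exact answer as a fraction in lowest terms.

Answer: 1/256

Derivation:
Let h be the number of horizontal steps (so 4-h are vertical). To end at (0,-4) need (h+0)/2 right-steps and ((4-h)-4)/2 up-steps.
Sum over h with 0 ≤ h ≤ 0, h ≡ 0 (mod 2), 4-h ≡ 0 (mod 2):
h=0: C(4,0)·C(0,0)·C(4,0) = 1·1·1 = 1
Total favorable: 1
Total paths: 4^4 = 256
P = 1/256 = 1/256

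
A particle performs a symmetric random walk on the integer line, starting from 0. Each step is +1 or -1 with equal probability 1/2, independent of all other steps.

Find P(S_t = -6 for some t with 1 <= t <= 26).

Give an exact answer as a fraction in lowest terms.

Count via complement. Let g(t,s) = #length-t paths at position s with S_1..S_t all ≠ -6.
g(t,s) = g(t-1,s-1) + g(t-1,s+1) for s ≠ -6; g(t,-6) = 0.
t=0: g(0,0)=1
t=1: g(1,-1)=1 g(1,1)=1
t=2: g(2,-2)=1 g(2,0)=2 g(2,2)=1
t=3: g(3,-3)=1 g(3,-1)=3 g(3,1)=3 g(3,3)=1
t=4: g(4,-4)=1 g(4,-2)=4 g(4,0)=6 g(4,2)=4 g(4,4)=1
t=5: g(5,-5)=1 g(5,-3)=5 g(5,-1)=10 g(5,1)=10 g(5,3)=5 g(5,5)=1
t=6: g(6,-4)=6 g(6,-2)=15 g(6,0)=20 g(6,2)=15 g(6,4)=6 g(6,6)=1
t=7: g(7,-5)=6 g(7,-3)=21 g(7,-1)=35 g(7,1)=35 g(7,3)=21 g(7,5)=7 g(7,7)=1
t=8: g(8,-4)=27 g(8,-2)=56 g(8,0)=70 g(8,2)=56 g(8,4)=28 g(8,6)=8 g(8,8)=1
t=9: g(9,-5)=27 g(9,-3)=83 g(9,-1)=126 g(9,1)=126 g(9,3)=84 g(9,5)=36 g(9,7)=9 g(9,9)=1
t=10: g(10,-4)=110 g(10,-2)=209 g(10,0)=252 g(10,2)=210 g(10,4)=120 g(10,6)=45 g(10,8)=10 g(10,10)=1
t=11: g(11,-5)=110 g(11,-3)=319 g(11,-1)=461 g(11,1)=462 g(11,3)=330 g(11,5)=165 g(11,7)=55 g(11,9)=11 g(11,11)=1
t=12: g(12,-4)=429 g(12,-2)=780 g(12,0)=923 g(12,2)=792 g(12,4)=495 g(12,6)=220 g(12,8)=66 g(12,10)=12 g(12,12)=1
t=13: g(13,-5)=429 g(13,-3)=1209 g(13,-1)=1703 g(13,1)=1715 g(13,3)=1287 g(13,5)=715 g(13,7)=286 g(13,9)=78 g(13,11)=13 g(13,13)=1
t=14: g(14,-4)=1638 g(14,-2)=2912 g(14,0)=3418 g(14,2)=3002 g(14,4)=2002 g(14,6)=1001 g(14,8)=364 g(14,10)=91 g(14,12)=14 g(14,14)=1
t=15: g(15,-5)=1638 g(15,-3)=4550 g(15,-1)=6330 g(15,1)=6420 g(15,3)=5004 g(15,5)=3003 g(15,7)=1365 g(15,9)=455 g(15,11)=105 g(15,13)=15 g(15,15)=1
t=16: g(16,-4)=6188 g(16,-2)=10880 g(16,0)=12750 g(16,2)=11424 g(16,4)=8007 g(16,6)=4368 g(16,8)=1820 g(16,10)=560 g(16,12)=120 g(16,14)=16 g(16,16)=1
t=17: g(17,-5)=6188 g(17,-3)=17068 g(17,-1)=23630 g(17,1)=24174 g(17,3)=19431 g(17,5)=12375 g(17,7)=6188 g(17,9)=2380 g(17,11)=680 g(17,13)=136 g(17,15)=17 g(17,17)=1
t=18: g(18,-4)=23256 g(18,-2)=40698 g(18,0)=47804 g(18,2)=43605 g(18,4)=31806 g(18,6)=18563 g(18,8)=8568 g(18,10)=3060 g(18,12)=816 g(18,14)=153 g(18,16)=18 g(18,18)=1
t=19: g(19,-5)=23256 g(19,-3)=63954 g(19,-1)=88502 g(19,1)=91409 g(19,3)=75411 g(19,5)=50369 g(19,7)=27131 g(19,9)=11628 g(19,11)=3876 g(19,13)=969 g(19,15)=171 g(19,17)=19 g(19,19)=1
t=20: g(20,-4)=87210 g(20,-2)=152456 g(20,0)=179911 g(20,2)=166820 g(20,4)=125780 g(20,6)=77500 g(20,8)=38759 g(20,10)=15504 g(20,12)=4845 g(20,14)=1140 g(20,16)=190 g(20,18)=20 g(20,20)=1
t=21: g(21,-5)=87210 g(21,-3)=239666 g(21,-1)=332367 g(21,1)=346731 g(21,3)=292600 g(21,5)=203280 g(21,7)=116259 g(21,9)=54263 g(21,11)=20349 g(21,13)=5985 g(21,15)=1330 g(21,17)=210 g(21,19)=21 g(21,21)=1
t=22: g(22,-4)=326876 g(22,-2)=572033 g(22,0)=679098 g(22,2)=639331 g(22,4)=495880 g(22,6)=319539 g(22,8)=170522 g(22,10)=74612 g(22,12)=26334 g(22,14)=7315 g(22,16)=1540 g(22,18)=231 g(22,20)=22 g(22,22)=1
t=23: g(23,-5)=326876 g(23,-3)=898909 g(23,-1)=1251131 g(23,1)=1318429 g(23,3)=1135211 g(23,5)=815419 g(23,7)=490061 g(23,9)=245134 g(23,11)=100946 g(23,13)=33649 g(23,15)=8855 g(23,17)=1771 g(23,19)=253 g(23,21)=23 g(23,23)=1
t=24: g(24,-4)=1225785 g(24,-2)=2150040 g(24,0)=2569560 g(24,2)=2453640 g(24,4)=1950630 g(24,6)=1305480 g(24,8)=735195 g(24,10)=346080 g(24,12)=134595 g(24,14)=42504 g(24,16)=10626 g(24,18)=2024 g(24,20)=276 g(24,22)=24 g(24,24)=1
t=25: g(25,-5)=1225785 g(25,-3)=3375825 g(25,-1)=4719600 g(25,1)=5023200 g(25,3)=4404270 g(25,5)=3256110 g(25,7)=2040675 g(25,9)=1081275 g(25,11)=480675 g(25,13)=177099 g(25,15)=53130 g(25,17)=12650 g(25,19)=2300 g(25,21)=300 g(25,23)=25 g(25,25)=1
t=26: g(26,-4)=4601610 g(26,-2)=8095425 g(26,0)=9742800 g(26,2)=9427470 g(26,4)=7660380 g(26,6)=5296785 g(26,8)=3121950 g(26,10)=1561950 g(26,12)=657774 g(26,14)=230229 g(26,16)=65780 g(26,18)=14950 g(26,20)=2600 g(26,22)=325 g(26,24)=26 g(26,26)=1
Paths never hitting -6: Σ_s g(26,s) = 50480055
Paths hitting -6: 2^26 - 50480055 = 16628809
P = 16628809/67108864 = 16628809/67108864

Answer: 16628809/67108864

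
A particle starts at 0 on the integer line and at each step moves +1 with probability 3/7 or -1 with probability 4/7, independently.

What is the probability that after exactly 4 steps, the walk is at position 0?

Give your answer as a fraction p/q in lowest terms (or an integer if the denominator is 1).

Answer: 864/2401

Derivation:
To be at 0 after 4 steps: need exactly 2 steps of +1 and 2 of -1.
Number of such sequences: C(4,2) = 6
Each has probability (3/7)^2 · (4/7)^2 = 144/2401
P = 6 · 144/2401 = 864/2401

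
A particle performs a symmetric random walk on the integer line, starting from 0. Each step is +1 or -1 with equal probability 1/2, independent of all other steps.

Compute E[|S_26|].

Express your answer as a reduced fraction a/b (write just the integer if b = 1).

Answer: 16900975/4194304

Derivation:
S_26 takes values m ≡ 0 (mod 2) with |m| ≤ 26; P(S_26=m) = C(26,(26+m)/2)/2^26.
Total paths: 2^26 = 67108864
Distribution: P(S=-26)=1/67108864, P(S=-24)=26/67108864, P(S=-22)=325/67108864, P(S=-20)=2600/67108864, P(S=-18)=14950/67108864, P(S=-16)=65780/67108864, P(S=-14)=230230/67108864, P(S=-12)=657800/67108864, P(S=-10)=1562275/67108864, P(S=-8)=3124550/67108864, P(S=-6)=5311735/67108864, P(S=-4)=7726160/67108864, P(S=-2)=9657700/67108864, P(S=0)=10400600/67108864, P(S=2)=9657700/67108864, P(S=4)=7726160/67108864, P(S=6)=5311735/67108864, P(S=8)=3124550/67108864, P(S=10)=1562275/67108864, P(S=12)=657800/67108864, P(S=14)=230230/67108864, P(S=16)=65780/67108864, P(S=18)=14950/67108864, P(S=20)=2600/67108864, P(S=22)=325/67108864, P(S=24)=26/67108864, P(S=26)=1/67108864
E[|S_26|] = Σ_m |m|·P(S_26=m) = 270415600/67108864 = 16900975/4194304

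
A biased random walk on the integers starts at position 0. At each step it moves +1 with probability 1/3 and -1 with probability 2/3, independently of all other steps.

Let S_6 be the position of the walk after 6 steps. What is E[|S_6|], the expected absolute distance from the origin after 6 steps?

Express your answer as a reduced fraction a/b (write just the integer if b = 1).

Answer: 602/243

Derivation:
S_6 takes values m ≡ 0 (mod 2) with |m| ≤ 6; P(S_6=m) = C(6,(6+m)/2) · (1/3)^((6+m)/2) · (2/3)^((6-m)/2).
Distribution: P(S=-6)=64/729, P(S=-4)=64/243, P(S=-2)=80/243, P(S=0)=160/729, P(S=2)=20/243, P(S=4)=4/243, P(S=6)=1/729
E[|S_6|] = Σ_m |m|·P(S_6=m) = 602/243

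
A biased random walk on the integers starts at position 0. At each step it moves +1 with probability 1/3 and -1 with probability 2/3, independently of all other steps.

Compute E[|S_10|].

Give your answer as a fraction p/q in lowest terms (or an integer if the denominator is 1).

Answer: 220450/59049

Derivation:
S_10 takes values m ≡ 0 (mod 2) with |m| ≤ 10; P(S_10=m) = C(10,(10+m)/2) · (1/3)^((10+m)/2) · (2/3)^((10-m)/2).
Distribution: P(S=-10)=1024/59049, P(S=-8)=5120/59049, P(S=-6)=1280/6561, P(S=-4)=5120/19683, P(S=-2)=4480/19683, P(S=0)=896/6561, P(S=2)=1120/19683, P(S=4)=320/19683, P(S=6)=20/6561, P(S=8)=20/59049, P(S=10)=1/59049
E[|S_10|] = Σ_m |m|·P(S_10=m) = 220450/59049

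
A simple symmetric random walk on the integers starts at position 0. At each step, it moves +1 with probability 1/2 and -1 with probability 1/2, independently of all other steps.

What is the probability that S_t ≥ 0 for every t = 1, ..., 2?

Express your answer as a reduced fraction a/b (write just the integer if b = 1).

Let f(t,s) = #length-t paths at position s with S_1..S_t all ≥ 0.
f(t,s) = f(t-1,s-1) + f(t-1,s+1) for s ≥ 0; f(t,s) = 0 for s < 0.
t=0: f(0,0)=1
t=1: f(1,1)=1
t=2: f(2,0)=1 f(2,2)=1
Σ_s f(2,s) = 2
P = 2/4 = 1/2

Answer: 1/2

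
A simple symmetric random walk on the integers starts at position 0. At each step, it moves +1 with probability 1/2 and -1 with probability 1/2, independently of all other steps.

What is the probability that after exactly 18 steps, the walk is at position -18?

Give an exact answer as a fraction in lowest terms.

To reach position -18 after 18 steps: need 0 steps of +1 and 18 of -1.
Favorable paths: C(18,0) = 1
Total paths: 2^18 = 262144
P = 1/262144 = 1/262144

Answer: 1/262144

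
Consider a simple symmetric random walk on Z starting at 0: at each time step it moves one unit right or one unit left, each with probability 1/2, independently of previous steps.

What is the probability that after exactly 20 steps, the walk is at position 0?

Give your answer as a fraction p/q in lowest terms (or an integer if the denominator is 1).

Answer: 46189/262144

Derivation:
To return to 0 after 20 steps: need exactly 10 steps of +1 and 10 of -1.
Favorable paths: C(20,10) = 184756
Total paths: 2^20 = 1048576
P = 184756/1048576 = 46189/262144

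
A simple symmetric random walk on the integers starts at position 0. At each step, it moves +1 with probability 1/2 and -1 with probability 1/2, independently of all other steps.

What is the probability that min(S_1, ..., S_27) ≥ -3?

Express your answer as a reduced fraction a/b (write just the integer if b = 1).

Let f(t,s) = #length-t paths at position s with S_1..S_t all ≥ -3.
f(t,s) = f(t-1,s-1) + f(t-1,s+1) for s ≥ -3; f(t,s) = 0 for s < -3.
t=0: f(0,0)=1
t=1: f(1,-1)=1 f(1,1)=1
t=2: f(2,-2)=1 f(2,0)=2 f(2,2)=1
t=3: f(3,-3)=1 f(3,-1)=3 f(3,1)=3 f(3,3)=1
t=4: f(4,-2)=4 f(4,0)=6 f(4,2)=4 f(4,4)=1
t=5: f(5,-3)=4 f(5,-1)=10 f(5,1)=10 f(5,3)=5 f(5,5)=1
t=6: f(6,-2)=14 f(6,0)=20 f(6,2)=15 f(6,4)=6 f(6,6)=1
t=7: f(7,-3)=14 f(7,-1)=34 f(7,1)=35 f(7,3)=21 f(7,5)=7 f(7,7)=1
t=8: f(8,-2)=48 f(8,0)=69 f(8,2)=56 f(8,4)=28 f(8,6)=8 f(8,8)=1
t=9: f(9,-3)=48 f(9,-1)=117 f(9,1)=125 f(9,3)=84 f(9,5)=36 f(9,7)=9 f(9,9)=1
t=10: f(10,-2)=165 f(10,0)=242 f(10,2)=209 f(10,4)=120 f(10,6)=45 f(10,8)=10 f(10,10)=1
t=11: f(11,-3)=165 f(11,-1)=407 f(11,1)=451 f(11,3)=329 f(11,5)=165 f(11,7)=55 f(11,9)=11 f(11,11)=1
t=12: f(12,-2)=572 f(12,0)=858 f(12,2)=780 f(12,4)=494 f(12,6)=220 f(12,8)=66 f(12,10)=12 f(12,12)=1
t=13: f(13,-3)=572 f(13,-1)=1430 f(13,1)=1638 f(13,3)=1274 f(13,5)=714 f(13,7)=286 f(13,9)=78 f(13,11)=13 f(13,13)=1
t=14: f(14,-2)=2002 f(14,0)=3068 f(14,2)=2912 f(14,4)=1988 f(14,6)=1000 f(14,8)=364 f(14,10)=91 f(14,12)=14 f(14,14)=1
t=15: f(15,-3)=2002 f(15,-1)=5070 f(15,1)=5980 f(15,3)=4900 f(15,5)=2988 f(15,7)=1364 f(15,9)=455 f(15,11)=105 f(15,13)=15 f(15,15)=1
t=16: f(16,-2)=7072 f(16,0)=11050 f(16,2)=10880 f(16,4)=7888 f(16,6)=4352 f(16,8)=1819 f(16,10)=560 f(16,12)=120 f(16,14)=16 f(16,16)=1
t=17: f(17,-3)=7072 f(17,-1)=18122 f(17,1)=21930 f(17,3)=18768 f(17,5)=12240 f(17,7)=6171 f(17,9)=2379 f(17,11)=680 f(17,13)=136 f(17,15)=17 f(17,17)=1
t=18: f(18,-2)=25194 f(18,0)=40052 f(18,2)=40698 f(18,4)=31008 f(18,6)=18411 f(18,8)=8550 f(18,10)=3059 f(18,12)=816 f(18,14)=153 f(18,16)=18 f(18,18)=1
t=19: f(19,-3)=25194 f(19,-1)=65246 f(19,1)=80750 f(19,3)=71706 f(19,5)=49419 f(19,7)=26961 f(19,9)=11609 f(19,11)=3875 f(19,13)=969 f(19,15)=171 f(19,17)=19 f(19,19)=1
t=20: f(20,-2)=90440 f(20,0)=145996 f(20,2)=152456 f(20,4)=121125 f(20,6)=76380 f(20,8)=38570 f(20,10)=15484 f(20,12)=4844 f(20,14)=1140 f(20,16)=190 f(20,18)=20 f(20,20)=1
t=21: f(21,-3)=90440 f(21,-1)=236436 f(21,1)=298452 f(21,3)=273581 f(21,5)=197505 f(21,7)=114950 f(21,9)=54054 f(21,11)=20328 f(21,13)=5984 f(21,15)=1330 f(21,17)=210 f(21,19)=21 f(21,21)=1
t=22: f(22,-2)=326876 f(22,0)=534888 f(22,2)=572033 f(22,4)=471086 f(22,6)=312455 f(22,8)=169004 f(22,10)=74382 f(22,12)=26312 f(22,14)=7314 f(22,16)=1540 f(22,18)=231 f(22,20)=22 f(22,22)=1
t=23: f(23,-3)=326876 f(23,-1)=861764 f(23,1)=1106921 f(23,3)=1043119 f(23,5)=783541 f(23,7)=481459 f(23,9)=243386 f(23,11)=100694 f(23,13)=33626 f(23,15)=8854 f(23,17)=1771 f(23,19)=253 f(23,21)=23 f(23,23)=1
t=24: f(24,-2)=1188640 f(24,0)=1968685 f(24,2)=2150040 f(24,4)=1826660 f(24,6)=1265000 f(24,8)=724845 f(24,10)=344080 f(24,12)=134320 f(24,14)=42480 f(24,16)=10625 f(24,18)=2024 f(24,20)=276 f(24,22)=24 f(24,24)=1
t=25: f(25,-3)=1188640 f(25,-1)=3157325 f(25,1)=4118725 f(25,3)=3976700 f(25,5)=3091660 f(25,7)=1989845 f(25,9)=1068925 f(25,11)=478400 f(25,13)=176800 f(25,15)=53105 f(25,17)=12649 f(25,19)=2300 f(25,21)=300 f(25,23)=25 f(25,25)=1
t=26: f(26,-2)=4345965 f(26,0)=7276050 f(26,2)=8095425 f(26,4)=7068360 f(26,6)=5081505 f(26,8)=3058770 f(26,10)=1547325 f(26,12)=655200 f(26,14)=229905 f(26,16)=65754 f(26,18)=14949 f(26,20)=2600 f(26,22)=325 f(26,24)=26 f(26,26)=1
t=27: f(27,-3)=4345965 f(27,-1)=11622015 f(27,1)=15371475 f(27,3)=15163785 f(27,5)=12149865 f(27,7)=8140275 f(27,9)=4606095 f(27,11)=2202525 f(27,13)=885105 f(27,15)=295659 f(27,17)=80703 f(27,19)=17549 f(27,21)=2925 f(27,23)=351 f(27,25)=27 f(27,27)=1
Σ_s f(27,s) = 74884320
P = 74884320/134217728 = 2340135/4194304

Answer: 2340135/4194304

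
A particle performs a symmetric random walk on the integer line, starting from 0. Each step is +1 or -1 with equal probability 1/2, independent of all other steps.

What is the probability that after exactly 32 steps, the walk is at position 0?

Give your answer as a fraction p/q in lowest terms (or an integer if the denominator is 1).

To return to 0 after 32 steps: need exactly 16 steps of +1 and 16 of -1.
Favorable paths: C(32,16) = 601080390
Total paths: 2^32 = 4294967296
P = 601080390/4294967296 = 300540195/2147483648

Answer: 300540195/2147483648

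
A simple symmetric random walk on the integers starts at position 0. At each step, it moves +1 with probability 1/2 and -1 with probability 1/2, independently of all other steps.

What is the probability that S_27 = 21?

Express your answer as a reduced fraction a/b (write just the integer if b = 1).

Answer: 2925/134217728

Derivation:
To reach position 21 after 27 steps: need 24 steps of +1 and 3 of -1.
Favorable paths: C(27,24) = 2925
Total paths: 2^27 = 134217728
P = 2925/134217728 = 2925/134217728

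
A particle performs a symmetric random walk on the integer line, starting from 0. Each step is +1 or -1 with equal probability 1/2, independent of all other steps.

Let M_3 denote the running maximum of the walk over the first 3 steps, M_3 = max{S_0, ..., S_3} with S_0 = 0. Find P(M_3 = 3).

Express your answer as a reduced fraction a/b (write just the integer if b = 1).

Let M_3 = max(S_0,...,S_3). Use the reflection principle: for j ≥ 1, #{paths with M_3 ≥ j} = #{S_3 ≥ j} + #{S_3 ≥ j+1}.
By reflection, #{M_3 ≥ 3} = #{S_3 ≥ 3} + #{S_3 ≥ 4} = 1 + 0 = 1.
#{M_3 ≥ 4} = #{S_3 ≥ 4} + #{S_3 ≥ 5} = 0 + 0 = 0.
#{M_3 = 3} = 1 - 0 = 1.
P(M_3 = 3) = 1/8 = 1/8

Answer: 1/8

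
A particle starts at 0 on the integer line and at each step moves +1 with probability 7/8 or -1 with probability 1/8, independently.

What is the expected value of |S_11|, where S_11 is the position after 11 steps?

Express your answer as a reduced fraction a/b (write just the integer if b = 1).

Answer: 2215245285/268435456

Derivation:
S_11 takes values m ≡ 1 (mod 2) with |m| ≤ 11; P(S_11=m) = C(11,(11+m)/2) · (7/8)^((11+m)/2) · (1/8)^((11-m)/2).
Distribution: P(S=-11)=1/8589934592, P(S=-9)=77/8589934592, P(S=-7)=2695/8589934592, P(S=-5)=56595/8589934592, P(S=-3)=396165/4294967296, P(S=-1)=3882417/4294967296, P(S=1)=27176919/4294967296, P(S=3)=135884595/4294967296, P(S=5)=951192165/8589934592, P(S=7)=2219448385/8589934592, P(S=9)=3107227739/8589934592, P(S=11)=1977326743/8589934592
E[|S_11|] = Σ_m |m|·P(S_11=m) = 2215245285/268435456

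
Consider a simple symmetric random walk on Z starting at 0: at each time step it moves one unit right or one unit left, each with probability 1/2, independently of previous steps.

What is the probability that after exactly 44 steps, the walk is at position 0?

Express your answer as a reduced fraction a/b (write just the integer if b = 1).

Answer: 263012370465/2199023255552

Derivation:
To return to 0 after 44 steps: need exactly 22 steps of +1 and 22 of -1.
Favorable paths: C(44,22) = 2104098963720
Total paths: 2^44 = 17592186044416
P = 2104098963720/17592186044416 = 263012370465/2199023255552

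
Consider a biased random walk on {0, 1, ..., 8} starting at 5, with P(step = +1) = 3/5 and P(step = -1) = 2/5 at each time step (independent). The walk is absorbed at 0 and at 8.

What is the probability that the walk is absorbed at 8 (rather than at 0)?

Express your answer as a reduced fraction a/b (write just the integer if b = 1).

Answer: 5697/6305

Derivation:
Biased walk: p = 3/5, q = 2/5, r = q/p = 2/3
Gambler's ruin: P(hit 8 before 0 | start at 5) = (1 - r^a)/(1 - r^N)
r^5 = 32/243; r^8 = 256/6561
P = (1 - 32/243) / (1 - 256/6561) = 211/243 / 6305/6561 = 5697/6305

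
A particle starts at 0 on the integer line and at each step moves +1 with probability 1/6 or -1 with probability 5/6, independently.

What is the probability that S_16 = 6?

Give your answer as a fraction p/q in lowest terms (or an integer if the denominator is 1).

Answer: 284375/58773123072

Derivation:
To reach position 6 after 16 steps: need 11 steps of +1 and 5 steps of -1.
Number of such sequences: C(16,11) = 4368
Each has probability (1/6)^11 · (5/6)^5 = 3125/2821109907456
P = 4368 · 3125/2821109907456 = 284375/58773123072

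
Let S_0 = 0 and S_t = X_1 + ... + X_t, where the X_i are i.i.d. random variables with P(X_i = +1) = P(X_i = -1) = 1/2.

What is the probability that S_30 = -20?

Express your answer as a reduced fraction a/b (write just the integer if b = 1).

Answer: 71253/536870912

Derivation:
To reach position -20 after 30 steps: need 5 steps of +1 and 25 of -1.
Favorable paths: C(30,5) = 142506
Total paths: 2^30 = 1073741824
P = 142506/1073741824 = 71253/536870912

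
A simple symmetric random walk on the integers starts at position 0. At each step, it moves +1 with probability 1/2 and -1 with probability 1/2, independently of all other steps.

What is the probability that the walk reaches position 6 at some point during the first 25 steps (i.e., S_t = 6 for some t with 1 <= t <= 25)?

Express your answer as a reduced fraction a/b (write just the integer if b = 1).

Count via complement. Let g(t,s) = #length-t paths at position s with S_1..S_t all ≠ 6.
g(t,s) = g(t-1,s-1) + g(t-1,s+1) for s ≠ 6; g(t,6) = 0.
t=0: g(0,0)=1
t=1: g(1,-1)=1 g(1,1)=1
t=2: g(2,-2)=1 g(2,0)=2 g(2,2)=1
t=3: g(3,-3)=1 g(3,-1)=3 g(3,1)=3 g(3,3)=1
t=4: g(4,-4)=1 g(4,-2)=4 g(4,0)=6 g(4,2)=4 g(4,4)=1
t=5: g(5,-5)=1 g(5,-3)=5 g(5,-1)=10 g(5,1)=10 g(5,3)=5 g(5,5)=1
t=6: g(6,-6)=1 g(6,-4)=6 g(6,-2)=15 g(6,0)=20 g(6,2)=15 g(6,4)=6
t=7: g(7,-7)=1 g(7,-5)=7 g(7,-3)=21 g(7,-1)=35 g(7,1)=35 g(7,3)=21 g(7,5)=6
t=8: g(8,-8)=1 g(8,-6)=8 g(8,-4)=28 g(8,-2)=56 g(8,0)=70 g(8,2)=56 g(8,4)=27
t=9: g(9,-9)=1 g(9,-7)=9 g(9,-5)=36 g(9,-3)=84 g(9,-1)=126 g(9,1)=126 g(9,3)=83 g(9,5)=27
t=10: g(10,-10)=1 g(10,-8)=10 g(10,-6)=45 g(10,-4)=120 g(10,-2)=210 g(10,0)=252 g(10,2)=209 g(10,4)=110
t=11: g(11,-11)=1 g(11,-9)=11 g(11,-7)=55 g(11,-5)=165 g(11,-3)=330 g(11,-1)=462 g(11,1)=461 g(11,3)=319 g(11,5)=110
t=12: g(12,-12)=1 g(12,-10)=12 g(12,-8)=66 g(12,-6)=220 g(12,-4)=495 g(12,-2)=792 g(12,0)=923 g(12,2)=780 g(12,4)=429
t=13: g(13,-13)=1 g(13,-11)=13 g(13,-9)=78 g(13,-7)=286 g(13,-5)=715 g(13,-3)=1287 g(13,-1)=1715 g(13,1)=1703 g(13,3)=1209 g(13,5)=429
t=14: g(14,-14)=1 g(14,-12)=14 g(14,-10)=91 g(14,-8)=364 g(14,-6)=1001 g(14,-4)=2002 g(14,-2)=3002 g(14,0)=3418 g(14,2)=2912 g(14,4)=1638
t=15: g(15,-15)=1 g(15,-13)=15 g(15,-11)=105 g(15,-9)=455 g(15,-7)=1365 g(15,-5)=3003 g(15,-3)=5004 g(15,-1)=6420 g(15,1)=6330 g(15,3)=4550 g(15,5)=1638
t=16: g(16,-16)=1 g(16,-14)=16 g(16,-12)=120 g(16,-10)=560 g(16,-8)=1820 g(16,-6)=4368 g(16,-4)=8007 g(16,-2)=11424 g(16,0)=12750 g(16,2)=10880 g(16,4)=6188
t=17: g(17,-17)=1 g(17,-15)=17 g(17,-13)=136 g(17,-11)=680 g(17,-9)=2380 g(17,-7)=6188 g(17,-5)=12375 g(17,-3)=19431 g(17,-1)=24174 g(17,1)=23630 g(17,3)=17068 g(17,5)=6188
t=18: g(18,-18)=1 g(18,-16)=18 g(18,-14)=153 g(18,-12)=816 g(18,-10)=3060 g(18,-8)=8568 g(18,-6)=18563 g(18,-4)=31806 g(18,-2)=43605 g(18,0)=47804 g(18,2)=40698 g(18,4)=23256
t=19: g(19,-19)=1 g(19,-17)=19 g(19,-15)=171 g(19,-13)=969 g(19,-11)=3876 g(19,-9)=11628 g(19,-7)=27131 g(19,-5)=50369 g(19,-3)=75411 g(19,-1)=91409 g(19,1)=88502 g(19,3)=63954 g(19,5)=23256
t=20: g(20,-20)=1 g(20,-18)=20 g(20,-16)=190 g(20,-14)=1140 g(20,-12)=4845 g(20,-10)=15504 g(20,-8)=38759 g(20,-6)=77500 g(20,-4)=125780 g(20,-2)=166820 g(20,0)=179911 g(20,2)=152456 g(20,4)=87210
t=21: g(21,-21)=1 g(21,-19)=21 g(21,-17)=210 g(21,-15)=1330 g(21,-13)=5985 g(21,-11)=20349 g(21,-9)=54263 g(21,-7)=116259 g(21,-5)=203280 g(21,-3)=292600 g(21,-1)=346731 g(21,1)=332367 g(21,3)=239666 g(21,5)=87210
t=22: g(22,-22)=1 g(22,-20)=22 g(22,-18)=231 g(22,-16)=1540 g(22,-14)=7315 g(22,-12)=26334 g(22,-10)=74612 g(22,-8)=170522 g(22,-6)=319539 g(22,-4)=495880 g(22,-2)=639331 g(22,0)=679098 g(22,2)=572033 g(22,4)=326876
t=23: g(23,-23)=1 g(23,-21)=23 g(23,-19)=253 g(23,-17)=1771 g(23,-15)=8855 g(23,-13)=33649 g(23,-11)=100946 g(23,-9)=245134 g(23,-7)=490061 g(23,-5)=815419 g(23,-3)=1135211 g(23,-1)=1318429 g(23,1)=1251131 g(23,3)=898909 g(23,5)=326876
t=24: g(24,-24)=1 g(24,-22)=24 g(24,-20)=276 g(24,-18)=2024 g(24,-16)=10626 g(24,-14)=42504 g(24,-12)=134595 g(24,-10)=346080 g(24,-8)=735195 g(24,-6)=1305480 g(24,-4)=1950630 g(24,-2)=2453640 g(24,0)=2569560 g(24,2)=2150040 g(24,4)=1225785
t=25: g(25,-25)=1 g(25,-23)=25 g(25,-21)=300 g(25,-19)=2300 g(25,-17)=12650 g(25,-15)=53130 g(25,-13)=177099 g(25,-11)=480675 g(25,-9)=1081275 g(25,-7)=2040675 g(25,-5)=3256110 g(25,-3)=4404270 g(25,-1)=5023200 g(25,1)=4719600 g(25,3)=3375825 g(25,5)=1225785
Paths never hitting 6: Σ_s g(25,s) = 25852920
Paths hitting 6: 2^25 - 25852920 = 7701512
P = 7701512/33554432 = 962689/4194304

Answer: 962689/4194304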